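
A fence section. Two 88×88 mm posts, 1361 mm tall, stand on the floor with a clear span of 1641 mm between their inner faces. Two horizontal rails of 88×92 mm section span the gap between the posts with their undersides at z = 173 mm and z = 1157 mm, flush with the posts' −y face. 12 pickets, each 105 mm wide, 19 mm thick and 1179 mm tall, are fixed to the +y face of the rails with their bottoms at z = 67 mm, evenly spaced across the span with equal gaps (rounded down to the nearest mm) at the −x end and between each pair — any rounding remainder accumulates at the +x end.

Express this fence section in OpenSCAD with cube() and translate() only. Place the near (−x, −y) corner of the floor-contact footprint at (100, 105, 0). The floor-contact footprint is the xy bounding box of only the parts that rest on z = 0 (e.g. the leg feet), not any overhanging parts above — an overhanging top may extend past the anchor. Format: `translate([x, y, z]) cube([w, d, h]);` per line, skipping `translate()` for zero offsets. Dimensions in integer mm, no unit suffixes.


translate([100, 105, 0]) cube([88, 88, 1361]);
translate([1829, 105, 0]) cube([88, 88, 1361]);
translate([188, 105, 173]) cube([1641, 88, 92]);
translate([188, 105, 1157]) cube([1641, 88, 92]);
translate([217, 193, 67]) cube([105, 19, 1179]);
translate([351, 193, 67]) cube([105, 19, 1179]);
translate([485, 193, 67]) cube([105, 19, 1179]);
translate([619, 193, 67]) cube([105, 19, 1179]);
translate([753, 193, 67]) cube([105, 19, 1179]);
translate([887, 193, 67]) cube([105, 19, 1179]);
translate([1021, 193, 67]) cube([105, 19, 1179]);
translate([1155, 193, 67]) cube([105, 19, 1179]);
translate([1289, 193, 67]) cube([105, 19, 1179]);
translate([1423, 193, 67]) cube([105, 19, 1179]);
translate([1557, 193, 67]) cube([105, 19, 1179]);
translate([1691, 193, 67]) cube([105, 19, 1179]);


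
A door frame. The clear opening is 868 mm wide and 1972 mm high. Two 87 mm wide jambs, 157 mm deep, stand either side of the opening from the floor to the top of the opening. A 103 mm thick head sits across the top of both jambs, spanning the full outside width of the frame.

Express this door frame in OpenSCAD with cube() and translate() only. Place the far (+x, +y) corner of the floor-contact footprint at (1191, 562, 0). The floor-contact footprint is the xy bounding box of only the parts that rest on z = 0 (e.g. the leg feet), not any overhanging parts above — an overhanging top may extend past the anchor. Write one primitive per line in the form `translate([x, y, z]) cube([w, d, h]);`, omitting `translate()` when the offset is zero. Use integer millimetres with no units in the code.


translate([149, 405, 0]) cube([87, 157, 1972]);
translate([1104, 405, 0]) cube([87, 157, 1972]);
translate([149, 405, 1972]) cube([1042, 157, 103]);


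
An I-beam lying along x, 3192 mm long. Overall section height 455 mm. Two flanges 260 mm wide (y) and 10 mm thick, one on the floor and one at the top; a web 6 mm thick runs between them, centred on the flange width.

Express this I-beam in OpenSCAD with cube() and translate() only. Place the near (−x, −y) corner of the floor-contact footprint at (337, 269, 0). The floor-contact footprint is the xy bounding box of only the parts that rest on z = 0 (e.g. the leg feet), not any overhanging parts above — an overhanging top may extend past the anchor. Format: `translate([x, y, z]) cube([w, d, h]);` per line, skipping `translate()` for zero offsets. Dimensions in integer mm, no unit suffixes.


translate([337, 269, 0]) cube([3192, 260, 10]);
translate([337, 396, 10]) cube([3192, 6, 435]);
translate([337, 269, 445]) cube([3192, 260, 10]);


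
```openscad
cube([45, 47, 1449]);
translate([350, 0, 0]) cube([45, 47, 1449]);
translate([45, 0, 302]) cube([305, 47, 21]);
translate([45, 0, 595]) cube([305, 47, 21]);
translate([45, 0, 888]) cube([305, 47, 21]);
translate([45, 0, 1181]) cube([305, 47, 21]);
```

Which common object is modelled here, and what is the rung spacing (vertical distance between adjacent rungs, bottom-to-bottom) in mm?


A ladder. The rung spacing is 293 mm.

Two tall 45×47 posts with 4 short bars between them — a ladder. Adjacent rungs sit at z = 302 and z = 595, so the spacing is 595 − 302 = 293 mm.


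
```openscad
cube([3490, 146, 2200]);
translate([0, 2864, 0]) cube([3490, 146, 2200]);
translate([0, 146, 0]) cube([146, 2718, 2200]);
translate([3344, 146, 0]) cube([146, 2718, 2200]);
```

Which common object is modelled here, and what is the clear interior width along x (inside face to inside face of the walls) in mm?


A house (or room) frame. The interior width is 3198 mm.

Four 2200 mm walls enclosing a rectangle with no floor or roof — a room or house frame. Outside width is 3490 mm and wall thickness is 146 mm, so the interior width is 3490 − 2 × 146 = 3198 mm.


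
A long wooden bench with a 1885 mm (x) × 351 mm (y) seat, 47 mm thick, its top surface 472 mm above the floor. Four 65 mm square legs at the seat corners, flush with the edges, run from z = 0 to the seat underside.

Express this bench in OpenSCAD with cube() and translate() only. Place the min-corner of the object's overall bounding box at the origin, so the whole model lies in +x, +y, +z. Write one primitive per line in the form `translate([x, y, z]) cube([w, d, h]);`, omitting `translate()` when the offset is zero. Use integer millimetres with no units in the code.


translate([0, 0, 425]) cube([1885, 351, 47]);
cube([65, 65, 425]);
translate([0, 286, 0]) cube([65, 65, 425]);
translate([1820, 0, 0]) cube([65, 65, 425]);
translate([1820, 286, 0]) cube([65, 65, 425]);


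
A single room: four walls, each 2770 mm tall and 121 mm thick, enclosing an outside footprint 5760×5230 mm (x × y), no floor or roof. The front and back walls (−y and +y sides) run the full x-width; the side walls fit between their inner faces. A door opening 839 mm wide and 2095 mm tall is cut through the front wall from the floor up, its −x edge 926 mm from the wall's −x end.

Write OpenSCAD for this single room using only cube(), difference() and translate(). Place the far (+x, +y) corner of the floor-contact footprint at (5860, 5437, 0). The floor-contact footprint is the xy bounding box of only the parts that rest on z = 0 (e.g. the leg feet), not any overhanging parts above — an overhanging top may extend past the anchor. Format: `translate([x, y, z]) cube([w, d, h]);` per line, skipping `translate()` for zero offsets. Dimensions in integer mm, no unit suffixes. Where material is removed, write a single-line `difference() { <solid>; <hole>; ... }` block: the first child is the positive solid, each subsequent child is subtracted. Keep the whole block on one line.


difference() { translate([100, 207, 0]) cube([5760, 121, 2770]); translate([1026, 207, 0]) cube([839, 121, 2095]); }
translate([100, 5316, 0]) cube([5760, 121, 2770]);
translate([100, 328, 0]) cube([121, 4988, 2770]);
translate([5739, 328, 0]) cube([121, 4988, 2770]);


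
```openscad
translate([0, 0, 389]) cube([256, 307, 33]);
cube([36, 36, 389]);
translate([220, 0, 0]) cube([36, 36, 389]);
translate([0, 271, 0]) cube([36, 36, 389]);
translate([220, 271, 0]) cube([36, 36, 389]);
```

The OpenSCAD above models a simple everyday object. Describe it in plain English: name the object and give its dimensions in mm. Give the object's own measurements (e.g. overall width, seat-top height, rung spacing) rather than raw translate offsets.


A four-legged stool. The seat is a 256×307×33 mm slab whose top surface is at z = 422 mm; four square legs, each 36×36 mm in cross-section, run from the floor (z = 0) to the underside of the seat, each flush with a corner of the seat.


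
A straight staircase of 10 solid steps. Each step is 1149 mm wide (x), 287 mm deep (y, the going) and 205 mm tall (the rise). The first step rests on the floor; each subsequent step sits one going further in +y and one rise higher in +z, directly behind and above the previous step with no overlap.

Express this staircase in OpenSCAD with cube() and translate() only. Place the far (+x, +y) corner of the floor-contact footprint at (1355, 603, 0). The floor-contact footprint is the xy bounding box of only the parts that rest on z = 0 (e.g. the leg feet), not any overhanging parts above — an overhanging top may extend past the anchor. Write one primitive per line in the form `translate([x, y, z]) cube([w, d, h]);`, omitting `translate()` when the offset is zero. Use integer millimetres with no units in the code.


translate([206, 316, 0]) cube([1149, 287, 205]);
translate([206, 603, 205]) cube([1149, 287, 205]);
translate([206, 890, 410]) cube([1149, 287, 205]);
translate([206, 1177, 615]) cube([1149, 287, 205]);
translate([206, 1464, 820]) cube([1149, 287, 205]);
translate([206, 1751, 1025]) cube([1149, 287, 205]);
translate([206, 2038, 1230]) cube([1149, 287, 205]);
translate([206, 2325, 1435]) cube([1149, 287, 205]);
translate([206, 2612, 1640]) cube([1149, 287, 205]);
translate([206, 2899, 1845]) cube([1149, 287, 205]);


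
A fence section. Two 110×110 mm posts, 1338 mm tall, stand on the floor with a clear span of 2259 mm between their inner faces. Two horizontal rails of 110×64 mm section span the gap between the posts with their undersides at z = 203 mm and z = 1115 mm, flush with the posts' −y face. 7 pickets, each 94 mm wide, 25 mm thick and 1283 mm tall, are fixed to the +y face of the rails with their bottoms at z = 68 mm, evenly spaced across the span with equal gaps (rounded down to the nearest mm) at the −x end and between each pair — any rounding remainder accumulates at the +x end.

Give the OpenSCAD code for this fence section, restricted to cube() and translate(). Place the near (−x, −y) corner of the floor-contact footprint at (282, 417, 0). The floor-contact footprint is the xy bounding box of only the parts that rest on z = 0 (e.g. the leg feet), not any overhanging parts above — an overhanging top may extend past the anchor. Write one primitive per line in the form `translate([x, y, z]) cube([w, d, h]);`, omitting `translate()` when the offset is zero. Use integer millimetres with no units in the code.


translate([282, 417, 0]) cube([110, 110, 1338]);
translate([2651, 417, 0]) cube([110, 110, 1338]);
translate([392, 417, 203]) cube([2259, 110, 64]);
translate([392, 417, 1115]) cube([2259, 110, 64]);
translate([592, 527, 68]) cube([94, 25, 1283]);
translate([886, 527, 68]) cube([94, 25, 1283]);
translate([1180, 527, 68]) cube([94, 25, 1283]);
translate([1474, 527, 68]) cube([94, 25, 1283]);
translate([1768, 527, 68]) cube([94, 25, 1283]);
translate([2062, 527, 68]) cube([94, 25, 1283]);
translate([2356, 527, 68]) cube([94, 25, 1283]);


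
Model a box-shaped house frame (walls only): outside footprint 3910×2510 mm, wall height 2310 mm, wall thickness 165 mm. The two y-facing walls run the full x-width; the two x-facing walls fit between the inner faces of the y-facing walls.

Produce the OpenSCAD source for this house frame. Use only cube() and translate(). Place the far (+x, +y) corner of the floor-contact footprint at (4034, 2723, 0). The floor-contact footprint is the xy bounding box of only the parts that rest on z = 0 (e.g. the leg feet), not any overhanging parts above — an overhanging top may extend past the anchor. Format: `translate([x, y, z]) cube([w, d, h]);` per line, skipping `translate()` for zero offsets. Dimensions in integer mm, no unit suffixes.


translate([124, 213, 0]) cube([3910, 165, 2310]);
translate([124, 2558, 0]) cube([3910, 165, 2310]);
translate([124, 378, 0]) cube([165, 2180, 2310]);
translate([3869, 378, 0]) cube([165, 2180, 2310]);


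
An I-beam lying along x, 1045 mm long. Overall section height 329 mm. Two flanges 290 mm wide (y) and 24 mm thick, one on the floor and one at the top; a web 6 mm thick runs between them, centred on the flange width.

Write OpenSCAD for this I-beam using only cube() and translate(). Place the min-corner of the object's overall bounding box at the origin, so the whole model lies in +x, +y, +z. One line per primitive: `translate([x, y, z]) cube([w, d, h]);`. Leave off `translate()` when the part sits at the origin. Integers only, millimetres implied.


cube([1045, 290, 24]);
translate([0, 142, 24]) cube([1045, 6, 281]);
translate([0, 0, 305]) cube([1045, 290, 24]);


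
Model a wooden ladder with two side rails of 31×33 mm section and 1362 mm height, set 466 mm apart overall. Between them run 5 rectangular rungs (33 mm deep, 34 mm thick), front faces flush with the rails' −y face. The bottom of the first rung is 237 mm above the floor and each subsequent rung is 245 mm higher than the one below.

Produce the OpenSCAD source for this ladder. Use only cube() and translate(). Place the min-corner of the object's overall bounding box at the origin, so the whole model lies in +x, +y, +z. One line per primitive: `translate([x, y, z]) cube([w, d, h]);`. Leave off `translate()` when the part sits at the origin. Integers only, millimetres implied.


cube([31, 33, 1362]);
translate([435, 0, 0]) cube([31, 33, 1362]);
translate([31, 0, 237]) cube([404, 33, 34]);
translate([31, 0, 482]) cube([404, 33, 34]);
translate([31, 0, 727]) cube([404, 33, 34]);
translate([31, 0, 972]) cube([404, 33, 34]);
translate([31, 0, 1217]) cube([404, 33, 34]);


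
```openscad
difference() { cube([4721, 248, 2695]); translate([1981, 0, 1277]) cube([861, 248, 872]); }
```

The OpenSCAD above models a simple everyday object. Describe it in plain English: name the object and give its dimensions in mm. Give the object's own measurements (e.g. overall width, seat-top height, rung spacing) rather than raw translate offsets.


A wall 4721 mm long (x), 248 mm thick (y), 2695 mm tall, with a rectangular window opening cut through it. The opening is 861 mm wide and 872 mm tall; its sill is at z = 1277 mm and its near (−x) edge is 1981 mm from the wall's −x end. The opening passes through the full wall thickness.


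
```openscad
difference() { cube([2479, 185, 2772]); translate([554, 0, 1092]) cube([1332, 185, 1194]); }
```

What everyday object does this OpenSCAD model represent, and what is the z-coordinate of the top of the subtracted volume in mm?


A wall with a window opening. The window head height is 2286 mm.

A wall with a rectangular opening subtracted — a window. Sill at z = 1092, opening 1194 mm tall, so the head is at 1092 + 1194 = 2286 mm.


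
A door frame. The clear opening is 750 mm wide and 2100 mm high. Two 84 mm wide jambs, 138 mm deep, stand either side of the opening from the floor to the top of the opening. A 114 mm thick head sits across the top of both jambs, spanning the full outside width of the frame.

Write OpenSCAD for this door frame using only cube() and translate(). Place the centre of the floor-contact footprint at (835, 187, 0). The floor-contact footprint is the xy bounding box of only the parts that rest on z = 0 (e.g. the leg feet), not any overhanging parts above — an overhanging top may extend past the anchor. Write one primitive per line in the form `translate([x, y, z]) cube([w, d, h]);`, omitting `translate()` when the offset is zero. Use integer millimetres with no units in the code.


translate([376, 118, 0]) cube([84, 138, 2100]);
translate([1210, 118, 0]) cube([84, 138, 2100]);
translate([376, 118, 2100]) cube([918, 138, 114]);


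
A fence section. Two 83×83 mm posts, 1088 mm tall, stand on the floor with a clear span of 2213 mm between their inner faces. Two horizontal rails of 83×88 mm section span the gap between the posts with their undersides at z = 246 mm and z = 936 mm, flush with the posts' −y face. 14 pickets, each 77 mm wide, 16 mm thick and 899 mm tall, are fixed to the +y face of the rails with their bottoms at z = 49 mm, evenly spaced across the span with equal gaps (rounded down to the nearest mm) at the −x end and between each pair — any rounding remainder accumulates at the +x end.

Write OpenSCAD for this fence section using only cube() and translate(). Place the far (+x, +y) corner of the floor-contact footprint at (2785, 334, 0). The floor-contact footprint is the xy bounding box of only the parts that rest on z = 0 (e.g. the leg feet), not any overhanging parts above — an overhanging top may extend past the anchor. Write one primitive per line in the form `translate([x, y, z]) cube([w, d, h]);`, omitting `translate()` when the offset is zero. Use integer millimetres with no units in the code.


translate([406, 251, 0]) cube([83, 83, 1088]);
translate([2702, 251, 0]) cube([83, 83, 1088]);
translate([489, 251, 246]) cube([2213, 83, 88]);
translate([489, 251, 936]) cube([2213, 83, 88]);
translate([564, 334, 49]) cube([77, 16, 899]);
translate([716, 334, 49]) cube([77, 16, 899]);
translate([868, 334, 49]) cube([77, 16, 899]);
translate([1020, 334, 49]) cube([77, 16, 899]);
translate([1172, 334, 49]) cube([77, 16, 899]);
translate([1324, 334, 49]) cube([77, 16, 899]);
translate([1476, 334, 49]) cube([77, 16, 899]);
translate([1628, 334, 49]) cube([77, 16, 899]);
translate([1780, 334, 49]) cube([77, 16, 899]);
translate([1932, 334, 49]) cube([77, 16, 899]);
translate([2084, 334, 49]) cube([77, 16, 899]);
translate([2236, 334, 49]) cube([77, 16, 899]);
translate([2388, 334, 49]) cube([77, 16, 899]);
translate([2540, 334, 49]) cube([77, 16, 899]);


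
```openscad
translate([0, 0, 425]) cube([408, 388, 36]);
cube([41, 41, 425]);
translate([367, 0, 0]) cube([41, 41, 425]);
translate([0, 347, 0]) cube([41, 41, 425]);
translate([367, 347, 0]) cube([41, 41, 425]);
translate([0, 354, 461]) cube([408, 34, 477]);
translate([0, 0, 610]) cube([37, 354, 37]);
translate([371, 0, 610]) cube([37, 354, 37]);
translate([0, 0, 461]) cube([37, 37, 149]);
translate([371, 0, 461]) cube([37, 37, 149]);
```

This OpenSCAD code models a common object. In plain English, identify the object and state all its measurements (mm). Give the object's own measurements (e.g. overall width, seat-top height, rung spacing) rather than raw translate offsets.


A chair. The seat is a 408×388×36 mm slab with its top at z = 461 mm, on four 41×41 mm corner legs (flush with the seat edges, standing on z = 0). A flat backrest 34 mm thick, 477 mm tall, spans the full seat width and rises from the seat top along its +y edge, rear face flush with the rear of the seat. Two armrests of 37×37 mm section run along each side from the seat's front edge to the front of the backrest, top faces 186 mm above the seat top and outer faces flush with the seat's x-edges; a 37×37 mm post under the front of each armrest stands on the seat at the front corner.


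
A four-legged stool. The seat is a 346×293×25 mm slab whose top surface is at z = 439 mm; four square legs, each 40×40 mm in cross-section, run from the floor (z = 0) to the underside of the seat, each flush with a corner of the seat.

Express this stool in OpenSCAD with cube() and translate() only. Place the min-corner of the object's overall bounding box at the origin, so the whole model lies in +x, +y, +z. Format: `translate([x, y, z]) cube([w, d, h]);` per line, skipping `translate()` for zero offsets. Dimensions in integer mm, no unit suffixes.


translate([0, 0, 414]) cube([346, 293, 25]);
cube([40, 40, 414]);
translate([306, 0, 0]) cube([40, 40, 414]);
translate([0, 253, 0]) cube([40, 40, 414]);
translate([306, 253, 0]) cube([40, 40, 414]);


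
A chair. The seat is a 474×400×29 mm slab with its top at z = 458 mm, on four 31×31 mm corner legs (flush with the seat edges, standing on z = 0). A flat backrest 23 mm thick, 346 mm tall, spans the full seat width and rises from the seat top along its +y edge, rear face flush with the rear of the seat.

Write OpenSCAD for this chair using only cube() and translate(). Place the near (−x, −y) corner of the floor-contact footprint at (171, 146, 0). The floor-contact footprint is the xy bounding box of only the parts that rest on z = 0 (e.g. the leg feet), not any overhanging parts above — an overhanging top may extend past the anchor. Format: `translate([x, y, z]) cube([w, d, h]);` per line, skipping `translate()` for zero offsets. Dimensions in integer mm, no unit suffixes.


translate([171, 146, 429]) cube([474, 400, 29]);
translate([171, 146, 0]) cube([31, 31, 429]);
translate([614, 146, 0]) cube([31, 31, 429]);
translate([171, 515, 0]) cube([31, 31, 429]);
translate([614, 515, 0]) cube([31, 31, 429]);
translate([171, 523, 458]) cube([474, 23, 346]);


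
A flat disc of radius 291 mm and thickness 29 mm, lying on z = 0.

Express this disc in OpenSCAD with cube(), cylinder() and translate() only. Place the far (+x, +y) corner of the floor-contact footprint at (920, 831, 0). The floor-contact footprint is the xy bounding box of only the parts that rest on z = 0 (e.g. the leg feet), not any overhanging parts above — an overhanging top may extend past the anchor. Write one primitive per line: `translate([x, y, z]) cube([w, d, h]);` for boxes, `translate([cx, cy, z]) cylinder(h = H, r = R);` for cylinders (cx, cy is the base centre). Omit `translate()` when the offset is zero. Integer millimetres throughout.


translate([629, 540, 0]) cylinder(h = 29, r = 291);


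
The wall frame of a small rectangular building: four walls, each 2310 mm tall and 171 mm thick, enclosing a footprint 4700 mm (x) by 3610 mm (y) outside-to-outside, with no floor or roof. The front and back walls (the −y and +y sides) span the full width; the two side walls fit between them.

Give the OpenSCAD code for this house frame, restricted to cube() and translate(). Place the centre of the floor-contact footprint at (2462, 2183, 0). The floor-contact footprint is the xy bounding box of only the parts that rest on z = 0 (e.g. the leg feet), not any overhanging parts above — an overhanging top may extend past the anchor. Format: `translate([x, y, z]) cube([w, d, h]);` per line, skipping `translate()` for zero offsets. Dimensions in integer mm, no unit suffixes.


translate([112, 378, 0]) cube([4700, 171, 2310]);
translate([112, 3817, 0]) cube([4700, 171, 2310]);
translate([112, 549, 0]) cube([171, 3268, 2310]);
translate([4641, 549, 0]) cube([171, 3268, 2310]);


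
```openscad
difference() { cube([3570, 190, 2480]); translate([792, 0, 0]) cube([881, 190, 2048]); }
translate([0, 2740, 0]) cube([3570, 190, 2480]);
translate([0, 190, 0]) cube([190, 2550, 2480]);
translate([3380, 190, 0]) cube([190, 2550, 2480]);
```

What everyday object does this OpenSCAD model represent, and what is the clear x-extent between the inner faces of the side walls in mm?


A single room. The interior width is 3190 mm.

Four walls enclosing a rectangle with a door in the front wall — a room. Outside width 3570 minus two 190 mm walls gives 3190 mm.


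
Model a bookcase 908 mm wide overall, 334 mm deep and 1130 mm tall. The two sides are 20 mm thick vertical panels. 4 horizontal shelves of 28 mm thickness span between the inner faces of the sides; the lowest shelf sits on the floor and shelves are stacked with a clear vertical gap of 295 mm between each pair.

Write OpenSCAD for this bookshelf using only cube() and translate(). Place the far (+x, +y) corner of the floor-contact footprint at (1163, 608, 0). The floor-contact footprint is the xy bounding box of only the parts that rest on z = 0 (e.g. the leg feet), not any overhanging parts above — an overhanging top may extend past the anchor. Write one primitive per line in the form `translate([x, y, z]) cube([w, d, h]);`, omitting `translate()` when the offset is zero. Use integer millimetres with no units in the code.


translate([255, 274, 0]) cube([20, 334, 1130]);
translate([1143, 274, 0]) cube([20, 334, 1130]);
translate([275, 274, 0]) cube([868, 334, 28]);
translate([275, 274, 323]) cube([868, 334, 28]);
translate([275, 274, 646]) cube([868, 334, 28]);
translate([275, 274, 969]) cube([868, 334, 28]);


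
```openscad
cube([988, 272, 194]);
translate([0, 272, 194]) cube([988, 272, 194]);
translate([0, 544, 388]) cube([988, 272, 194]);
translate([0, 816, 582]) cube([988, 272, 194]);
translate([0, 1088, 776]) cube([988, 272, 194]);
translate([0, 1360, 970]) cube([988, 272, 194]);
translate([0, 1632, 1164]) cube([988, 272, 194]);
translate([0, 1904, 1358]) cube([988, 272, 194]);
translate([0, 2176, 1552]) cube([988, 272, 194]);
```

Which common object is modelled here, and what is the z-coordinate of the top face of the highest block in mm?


A staircase. The total rise is 1746 mm.

9 identical blocks, each offset up and back from the previous — a staircase. Each step is 194 mm tall and there are 9 of them, so the total rise is 9 × 194 = 1746 mm.


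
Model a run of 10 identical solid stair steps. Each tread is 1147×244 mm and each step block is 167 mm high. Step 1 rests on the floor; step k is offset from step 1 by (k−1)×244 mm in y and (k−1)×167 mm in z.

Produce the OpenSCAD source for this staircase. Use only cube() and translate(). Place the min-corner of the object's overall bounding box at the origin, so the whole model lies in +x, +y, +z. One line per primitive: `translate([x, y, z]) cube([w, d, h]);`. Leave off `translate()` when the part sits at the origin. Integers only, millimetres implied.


cube([1147, 244, 167]);
translate([0, 244, 167]) cube([1147, 244, 167]);
translate([0, 488, 334]) cube([1147, 244, 167]);
translate([0, 732, 501]) cube([1147, 244, 167]);
translate([0, 976, 668]) cube([1147, 244, 167]);
translate([0, 1220, 835]) cube([1147, 244, 167]);
translate([0, 1464, 1002]) cube([1147, 244, 167]);
translate([0, 1708, 1169]) cube([1147, 244, 167]);
translate([0, 1952, 1336]) cube([1147, 244, 167]);
translate([0, 2196, 1503]) cube([1147, 244, 167]);


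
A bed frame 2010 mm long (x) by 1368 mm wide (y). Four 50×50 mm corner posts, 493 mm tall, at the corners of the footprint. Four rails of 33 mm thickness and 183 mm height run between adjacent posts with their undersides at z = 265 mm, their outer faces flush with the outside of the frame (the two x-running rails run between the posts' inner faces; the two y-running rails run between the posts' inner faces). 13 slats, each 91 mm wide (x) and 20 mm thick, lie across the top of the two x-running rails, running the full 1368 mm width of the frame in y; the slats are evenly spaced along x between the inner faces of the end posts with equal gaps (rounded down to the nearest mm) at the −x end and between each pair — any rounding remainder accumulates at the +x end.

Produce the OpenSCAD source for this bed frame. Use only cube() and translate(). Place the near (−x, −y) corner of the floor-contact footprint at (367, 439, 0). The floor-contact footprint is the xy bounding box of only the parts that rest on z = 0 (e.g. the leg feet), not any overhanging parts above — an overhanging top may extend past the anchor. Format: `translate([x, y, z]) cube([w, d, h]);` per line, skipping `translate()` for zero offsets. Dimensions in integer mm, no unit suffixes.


// slat z = rail_z + rail_h = 265 + 183 = 448
// slat gap = ⌊(1910 − 13·91) / 14⌋ = 51
translate([367, 439, 0]) cube([50, 50, 493]);
translate([367, 1757, 0]) cube([50, 50, 493]);
translate([2327, 439, 0]) cube([50, 50, 493]);
translate([2327, 1757, 0]) cube([50, 50, 493]);
translate([417, 439, 265]) cube([1910, 33, 183]);
translate([417, 1774, 265]) cube([1910, 33, 183]);
translate([367, 489, 265]) cube([33, 1268, 183]);
translate([2344, 489, 265]) cube([33, 1268, 183]);
translate([468, 439, 448]) cube([91, 1368, 20]);
translate([610, 439, 448]) cube([91, 1368, 20]);
translate([752, 439, 448]) cube([91, 1368, 20]);
translate([894, 439, 448]) cube([91, 1368, 20]);
translate([1036, 439, 448]) cube([91, 1368, 20]);
translate([1178, 439, 448]) cube([91, 1368, 20]);
translate([1320, 439, 448]) cube([91, 1368, 20]);
translate([1462, 439, 448]) cube([91, 1368, 20]);
translate([1604, 439, 448]) cube([91, 1368, 20]);
translate([1746, 439, 448]) cube([91, 1368, 20]);
translate([1888, 439, 448]) cube([91, 1368, 20]);
translate([2030, 439, 448]) cube([91, 1368, 20]);
translate([2172, 439, 448]) cube([91, 1368, 20]);


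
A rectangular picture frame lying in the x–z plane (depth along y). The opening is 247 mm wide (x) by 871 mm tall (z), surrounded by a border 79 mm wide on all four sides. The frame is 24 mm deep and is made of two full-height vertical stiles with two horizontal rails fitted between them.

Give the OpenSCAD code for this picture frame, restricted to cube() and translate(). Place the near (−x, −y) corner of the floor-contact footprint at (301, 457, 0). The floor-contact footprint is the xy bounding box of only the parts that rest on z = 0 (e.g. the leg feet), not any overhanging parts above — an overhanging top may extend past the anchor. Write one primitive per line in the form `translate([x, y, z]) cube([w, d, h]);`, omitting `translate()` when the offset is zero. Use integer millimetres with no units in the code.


translate([301, 457, 0]) cube([79, 24, 1029]);
translate([627, 457, 0]) cube([79, 24, 1029]);
translate([380, 457, 0]) cube([247, 24, 79]);
translate([380, 457, 950]) cube([247, 24, 79]);


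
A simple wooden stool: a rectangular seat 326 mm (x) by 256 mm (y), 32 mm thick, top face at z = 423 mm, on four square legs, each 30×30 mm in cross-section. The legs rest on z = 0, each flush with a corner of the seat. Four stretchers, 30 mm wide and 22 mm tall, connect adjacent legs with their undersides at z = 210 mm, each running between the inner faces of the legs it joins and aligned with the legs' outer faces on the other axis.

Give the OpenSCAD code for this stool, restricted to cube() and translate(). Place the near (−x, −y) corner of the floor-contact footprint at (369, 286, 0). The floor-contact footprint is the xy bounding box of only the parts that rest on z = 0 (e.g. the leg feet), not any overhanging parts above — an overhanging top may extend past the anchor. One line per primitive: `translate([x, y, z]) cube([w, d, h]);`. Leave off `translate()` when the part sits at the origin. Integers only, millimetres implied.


// leg_h = 423 - 32 = 391
// stretcher span = 326 - 2*30 = 266
translate([369, 286, 391]) cube([326, 256, 32]);
translate([369, 286, 0]) cube([30, 30, 391]);
translate([665, 286, 0]) cube([30, 30, 391]);
translate([369, 512, 0]) cube([30, 30, 391]);
translate([665, 512, 0]) cube([30, 30, 391]);
translate([399, 286, 210]) cube([266, 30, 22]);
translate([399, 512, 210]) cube([266, 30, 22]);
translate([369, 316, 210]) cube([30, 196, 22]);
translate([665, 316, 210]) cube([30, 196, 22]);


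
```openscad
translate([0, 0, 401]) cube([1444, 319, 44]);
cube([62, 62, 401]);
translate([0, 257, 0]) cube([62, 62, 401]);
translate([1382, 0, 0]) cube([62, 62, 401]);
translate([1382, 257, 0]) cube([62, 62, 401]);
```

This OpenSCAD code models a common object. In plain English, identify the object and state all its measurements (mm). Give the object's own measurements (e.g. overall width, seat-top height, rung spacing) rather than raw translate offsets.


A bench: a 1444×319 mm seat slab, 44 mm thick, top at z = 445 mm, on four 62×62 mm square legs flush with the seat corners and standing on z = 0.


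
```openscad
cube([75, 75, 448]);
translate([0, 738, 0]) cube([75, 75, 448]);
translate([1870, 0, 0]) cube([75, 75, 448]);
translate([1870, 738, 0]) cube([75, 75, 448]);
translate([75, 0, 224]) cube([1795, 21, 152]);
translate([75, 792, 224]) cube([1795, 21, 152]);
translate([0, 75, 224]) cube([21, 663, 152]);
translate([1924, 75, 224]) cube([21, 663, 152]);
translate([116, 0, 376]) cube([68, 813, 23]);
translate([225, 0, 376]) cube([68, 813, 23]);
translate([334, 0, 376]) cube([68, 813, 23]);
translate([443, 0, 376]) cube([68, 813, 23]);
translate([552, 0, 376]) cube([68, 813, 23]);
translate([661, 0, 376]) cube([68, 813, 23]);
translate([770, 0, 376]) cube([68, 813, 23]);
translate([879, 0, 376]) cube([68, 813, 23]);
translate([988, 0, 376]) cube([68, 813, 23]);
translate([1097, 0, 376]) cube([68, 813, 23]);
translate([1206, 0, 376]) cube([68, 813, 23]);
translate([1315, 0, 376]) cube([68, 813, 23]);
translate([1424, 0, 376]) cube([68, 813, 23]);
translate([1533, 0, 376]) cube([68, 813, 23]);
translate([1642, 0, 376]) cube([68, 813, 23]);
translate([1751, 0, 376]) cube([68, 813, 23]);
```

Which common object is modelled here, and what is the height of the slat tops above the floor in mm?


A bed frame. The slat-top height is 399 mm.

Four posts, four rails, and a row of slats — a bed frame. Slats sit on the rails at z = 224 + 152 = 376; with slat thickness 23, the top is 399 mm.


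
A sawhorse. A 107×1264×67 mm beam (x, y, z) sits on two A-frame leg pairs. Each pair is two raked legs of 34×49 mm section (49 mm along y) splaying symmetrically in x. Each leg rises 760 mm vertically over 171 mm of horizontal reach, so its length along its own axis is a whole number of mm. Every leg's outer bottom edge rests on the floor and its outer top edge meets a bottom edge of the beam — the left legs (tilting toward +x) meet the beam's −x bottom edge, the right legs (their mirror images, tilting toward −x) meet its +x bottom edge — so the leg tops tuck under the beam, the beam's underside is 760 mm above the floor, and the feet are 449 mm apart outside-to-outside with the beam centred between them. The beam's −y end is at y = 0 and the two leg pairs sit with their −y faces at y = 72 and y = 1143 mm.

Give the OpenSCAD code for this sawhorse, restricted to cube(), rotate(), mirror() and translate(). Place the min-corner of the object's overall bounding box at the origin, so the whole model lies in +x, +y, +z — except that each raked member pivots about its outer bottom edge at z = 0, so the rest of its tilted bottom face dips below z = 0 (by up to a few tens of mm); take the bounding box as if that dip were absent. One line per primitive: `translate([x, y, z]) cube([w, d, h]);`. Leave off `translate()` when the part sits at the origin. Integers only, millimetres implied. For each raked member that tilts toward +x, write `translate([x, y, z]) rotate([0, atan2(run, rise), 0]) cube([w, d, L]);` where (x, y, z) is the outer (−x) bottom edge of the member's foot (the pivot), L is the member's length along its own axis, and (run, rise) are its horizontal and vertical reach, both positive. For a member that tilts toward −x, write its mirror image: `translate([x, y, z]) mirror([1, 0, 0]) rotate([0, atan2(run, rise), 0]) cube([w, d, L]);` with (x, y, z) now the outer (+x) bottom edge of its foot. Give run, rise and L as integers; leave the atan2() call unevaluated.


translate([171, 0, 760]) cube([107, 1264, 67]);
translate([0, 72, 0]) rotate([0, atan2(171, 760), 0]) cube([34, 49, 779]);
translate([449, 72, 0]) mirror([1, 0, 0]) rotate([0, atan2(171, 760), 0]) cube([34, 49, 779]);
translate([0, 1143, 0]) rotate([0, atan2(171, 760), 0]) cube([34, 49, 779]);
translate([449, 1143, 0]) mirror([1, 0, 0]) rotate([0, atan2(171, 760), 0]) cube([34, 49, 779]);


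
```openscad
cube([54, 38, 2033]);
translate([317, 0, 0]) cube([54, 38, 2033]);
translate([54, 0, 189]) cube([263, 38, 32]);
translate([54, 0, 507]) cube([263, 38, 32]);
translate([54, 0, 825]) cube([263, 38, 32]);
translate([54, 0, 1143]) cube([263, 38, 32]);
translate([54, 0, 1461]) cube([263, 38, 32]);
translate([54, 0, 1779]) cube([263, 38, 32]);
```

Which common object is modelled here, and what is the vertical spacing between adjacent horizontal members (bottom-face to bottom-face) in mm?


A ladder. The rung spacing is 318 mm.

Two tall 54×38 posts with 6 short bars between them — a ladder. Adjacent rungs sit at z = 189 and z = 507, so the spacing is 507 − 189 = 318 mm.


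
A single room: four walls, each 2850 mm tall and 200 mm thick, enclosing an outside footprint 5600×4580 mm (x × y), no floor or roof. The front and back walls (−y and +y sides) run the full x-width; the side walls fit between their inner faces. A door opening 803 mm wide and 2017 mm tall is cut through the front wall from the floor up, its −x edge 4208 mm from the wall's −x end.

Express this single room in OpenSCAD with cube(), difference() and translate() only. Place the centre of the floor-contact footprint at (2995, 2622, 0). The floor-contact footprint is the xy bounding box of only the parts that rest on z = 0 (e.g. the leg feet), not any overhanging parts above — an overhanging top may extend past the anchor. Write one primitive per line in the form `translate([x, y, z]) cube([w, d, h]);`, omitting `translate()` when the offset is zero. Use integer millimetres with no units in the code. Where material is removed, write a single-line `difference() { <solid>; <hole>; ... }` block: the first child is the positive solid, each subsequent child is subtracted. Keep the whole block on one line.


difference() { translate([195, 332, 0]) cube([5600, 200, 2850]); translate([4403, 332, 0]) cube([803, 200, 2017]); }
translate([195, 4712, 0]) cube([5600, 200, 2850]);
translate([195, 532, 0]) cube([200, 4180, 2850]);
translate([5595, 532, 0]) cube([200, 4180, 2850]);


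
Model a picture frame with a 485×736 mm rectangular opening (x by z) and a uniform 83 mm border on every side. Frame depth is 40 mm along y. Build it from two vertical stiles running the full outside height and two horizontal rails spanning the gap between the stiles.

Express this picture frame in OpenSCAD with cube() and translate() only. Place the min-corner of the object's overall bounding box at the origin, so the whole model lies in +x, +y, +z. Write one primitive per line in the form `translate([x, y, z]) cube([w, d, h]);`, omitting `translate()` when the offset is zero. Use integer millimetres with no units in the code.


cube([83, 40, 902]);
translate([568, 0, 0]) cube([83, 40, 902]);
translate([83, 0, 0]) cube([485, 40, 83]);
translate([83, 0, 819]) cube([485, 40, 83]);


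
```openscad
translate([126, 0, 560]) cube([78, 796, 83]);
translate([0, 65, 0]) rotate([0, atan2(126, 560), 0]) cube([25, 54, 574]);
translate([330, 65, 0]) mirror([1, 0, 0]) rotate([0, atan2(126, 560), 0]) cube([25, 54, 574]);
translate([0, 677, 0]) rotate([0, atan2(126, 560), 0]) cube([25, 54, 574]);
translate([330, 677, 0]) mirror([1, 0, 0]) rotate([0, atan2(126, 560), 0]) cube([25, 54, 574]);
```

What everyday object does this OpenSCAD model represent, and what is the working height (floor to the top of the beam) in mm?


A sawhorse. The overall height is 643 mm.

A beam across two mirrored pairs of raked legs — a sawhorse. The beam's underside is at z = 560 (matching the legs' vertical rise in atan2(126, 560)) and the beam is 83 mm tall, so its top is at 560 + 83 = 643 mm. The raked legs top out at the beam's underside, so that is the highest point.


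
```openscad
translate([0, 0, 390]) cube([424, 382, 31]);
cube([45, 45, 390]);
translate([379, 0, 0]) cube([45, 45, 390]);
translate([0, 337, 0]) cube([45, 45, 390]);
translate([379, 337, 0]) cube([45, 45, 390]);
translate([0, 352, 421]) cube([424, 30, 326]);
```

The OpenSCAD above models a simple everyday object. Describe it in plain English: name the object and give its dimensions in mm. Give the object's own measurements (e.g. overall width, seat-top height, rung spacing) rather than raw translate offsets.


A chair. The seat is a 424×382×31 mm slab with its top at z = 421 mm, on four 45×45 mm corner legs (flush with the seat edges, standing on z = 0). A flat backrest 30 mm thick, 326 mm tall, spans the full seat width and rises from the seat top along its +y edge, rear face flush with the rear of the seat.


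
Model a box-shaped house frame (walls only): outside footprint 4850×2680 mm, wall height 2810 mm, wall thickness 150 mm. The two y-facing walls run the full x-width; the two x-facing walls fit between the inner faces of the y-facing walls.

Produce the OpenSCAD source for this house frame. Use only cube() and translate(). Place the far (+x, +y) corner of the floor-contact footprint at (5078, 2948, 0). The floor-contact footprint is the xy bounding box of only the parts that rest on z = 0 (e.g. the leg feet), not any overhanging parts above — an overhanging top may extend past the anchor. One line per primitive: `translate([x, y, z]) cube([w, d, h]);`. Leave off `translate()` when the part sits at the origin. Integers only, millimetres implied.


translate([228, 268, 0]) cube([4850, 150, 2810]);
translate([228, 2798, 0]) cube([4850, 150, 2810]);
translate([228, 418, 0]) cube([150, 2380, 2810]);
translate([4928, 418, 0]) cube([150, 2380, 2810]);
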